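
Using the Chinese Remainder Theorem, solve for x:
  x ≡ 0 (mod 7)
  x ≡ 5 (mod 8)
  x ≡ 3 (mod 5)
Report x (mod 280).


Moduli 7, 8, 5 are pairwise coprime; by CRT there is a unique solution modulo M = 7 · 8 · 5 = 280.
Solve pairwise, accumulating the modulus:
  Start with x ≡ 0 (mod 7).
  Combine with x ≡ 5 (mod 8): since gcd(7, 8) = 1, we get a unique residue mod 56.
    Write x = 0 + 7·t and substitute into x ≡ 5 (mod 8): 7·t ≡ 5 − 0 = 5 (mod 8).
    The inverse of 7 mod 8 is 7 (since 7·7 = 49 = 6·8 + 1), so t ≡ 7·5 = 35 ≡ 3 (mod 8).
    Then x = 0 + 7·3 = 21, valid modulo lcm(7, 8) = 56: x ≡ 21 (mod 56).
  Combine with x ≡ 3 (mod 5): since gcd(56, 5) = 1, we get a unique residue mod 280.
    Write x = 21 + 56·t and substitute into x ≡ 3 (mod 5): 56·t ≡ 3 − 21 = -18 (mod 5).
    Reduce coefficients mod 5: 1·t ≡ 2 (mod 5).
    So t ≡ 2 (mod 5).
    Then x = 21 + 56·2 = 133, valid modulo lcm(56, 5) = 280: x ≡ 133 (mod 280).
Verify: 133 mod 7 = 0 ✓, 133 mod 8 = 5 ✓, 133 mod 5 = 3 ✓.

x ≡ 133 (mod 280).


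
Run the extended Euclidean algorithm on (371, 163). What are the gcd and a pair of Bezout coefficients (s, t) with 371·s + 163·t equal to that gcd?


Euclidean algorithm on (371, 163) — divide until remainder is 0:
  371 = 2 · 163 + 45
  163 = 3 · 45 + 28
  45 = 1 · 28 + 17
  28 = 1 · 17 + 11
  17 = 1 · 11 + 6
  11 = 1 · 6 + 5
  6 = 1 · 5 + 1
  5 = 5 · 1 + 0
gcd(371, 163) = 1.
Track Bezout coefficients alongside the remainders: start with r₀ = 371 = a·1 + b·0 (s = 1, t = 0) and r₁ = 163 = a·0 + b·1 (s = 0, t = 1); each new remainder r_{k+1} = r_{k-1} − q_k·r_k inherits s_{k+1} = s_{k-1} − q_k·s_k, t_{k+1} = t_{k-1} − q_k·t_k, so r_k = a·s_k + b·t_k at every step:
  q = 2: r = 45, s = 1 − 2·0 = 1, t = 0 − 2·1 = -2  (check: 371·1 + 163·(-2) = 45)
  q = 3: r = 28, s = 0 − 3·1 = -3, t = 1 − 3·(-2) = 7  (check: 371·(-3) + 163·7 = 28)
  q = 1: r = 17, s = 1 − 1·(-3) = 4, t = -2 − 1·7 = -9  (check: 371·4 + 163·(-9) = 17)
  q = 1: r = 11, s = -3 − 1·4 = -7, t = 7 − 1·(-9) = 16  (check: 371·(-7) + 163·16 = 11)
  q = 1: r = 6, s = 4 − 1·(-7) = 11, t = -9 − 1·16 = -25  (check: 371·11 + 163·(-25) = 6)
  q = 1: r = 5, s = -7 − 1·11 = -18, t = 16 − 1·(-25) = 41  (check: 371·(-18) + 163·41 = 5)
  q = 1: r = 1, s = 11 − 1·(-18) = 29, t = -25 − 1·41 = -66  (check: 371·29 + 163·(-66) = 1)
The row with r = 1 (the gcd) gives the Bezout coefficients s = 29, t = -66.
Result: 371 · (29) + 163 · (-66) = 1.

gcd(371, 163) = 1; s = 29, t = -66 (check: 371·29 + 163·(-66) = 1).


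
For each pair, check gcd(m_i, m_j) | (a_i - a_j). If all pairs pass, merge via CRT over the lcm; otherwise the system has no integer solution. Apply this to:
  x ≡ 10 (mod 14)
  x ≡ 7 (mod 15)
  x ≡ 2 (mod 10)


Moduli 14, 15, 10 are not pairwise coprime, so CRT works modulo lcm(m_i) when all pairwise compatibility conditions hold.
Pairwise compatibility: gcd(m_i, m_j) must divide a_i - a_j for every pair.
Merge one congruence at a time:
  Start: x ≡ 10 (mod 14).
  Combine with x ≡ 7 (mod 15): gcd(14, 15) = 1; 7 - 10 = -3, which IS divisible by 1, so compatible.
    Write x = 10 + 14·t and substitute into x ≡ 7 (mod 15): 14·t ≡ 7 − 10 = -3 (mod 15).
    Reduce coefficients mod 15: 14·t ≡ 12 (mod 15).
    The inverse of 14 mod 15 is 14 (since 14·14 = 196 = 13·15 + 1), so t ≡ 14·12 = 168 ≡ 3 (mod 15).
    Then x = 10 + 14·3 = 52, valid modulo lcm(14, 15) = 210: x ≡ 52 (mod 210).
  Combine with x ≡ 2 (mod 10): gcd(210, 10) = 10; 2 - 52 = -50, which IS divisible by 10, so compatible.
    Write x = 52 + 210·t and substitute into x ≡ 2 (mod 10): 210·t ≡ 2 − 52 = -50 (mod 10).
    Divide the congruence (and modulus) by g = 10: 21·t ≡ -5 (mod 1).
    Modulo 1 every t works; take t = 0.
    Then x = 52 + 210·0 = 52, valid modulo lcm(210, 10) = 210: x ≡ 52 (mod 210).
Verify: 52 mod 14 = 10, 52 mod 15 = 7, 52 mod 10 = 2.

x ≡ 52 (mod 210).


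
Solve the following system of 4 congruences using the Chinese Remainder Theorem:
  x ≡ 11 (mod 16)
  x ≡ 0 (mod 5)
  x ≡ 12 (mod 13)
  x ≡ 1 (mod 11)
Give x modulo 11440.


Product of moduli M = 16 · 5 · 13 · 11 = 11440.
Merge one congruence at a time:
  Start: x ≡ 11 (mod 16).
  Combine with x ≡ 0 (mod 5); new modulus lcm = 80.
    Write x = 11 + 16·t and substitute into x ≡ 0 (mod 5): 16·t ≡ 0 − 11 = -11 (mod 5).
    Reduce coefficients mod 5: 1·t ≡ 4 (mod 5).
    So t ≡ 4 (mod 5).
    Then x = 11 + 16·4 = 75, valid modulo lcm(16, 5) = 80: x ≡ 75 (mod 80).
  Combine with x ≡ 12 (mod 13); new modulus lcm = 1040.
    Write x = 75 + 80·t and substitute into x ≡ 12 (mod 13): 80·t ≡ 12 − 75 = -63 (mod 13).
    Reduce coefficients mod 13: 2·t ≡ 2 (mod 13).
    The inverse of 2 mod 13 is 7 (since 2·7 = 14 = 1·13 + 1), so t ≡ 7·2 = 14 ≡ 1 (mod 13).
    Then x = 75 + 80·1 = 155, valid modulo lcm(80, 13) = 1040: x ≡ 155 (mod 1040).
  Combine with x ≡ 1 (mod 11); new modulus lcm = 11440.
    Write x = 155 + 1040·t and substitute into x ≡ 1 (mod 11): 1040·t ≡ 1 − 155 = -154 (mod 11).
    Reduce coefficients mod 11: 6·t ≡ 0 (mod 11).
    The inverse of 6 mod 11 is 2 (since 6·2 = 12 = 1·11 + 1), so t ≡ 2·0 = 0 ≡ 0 (mod 11).
    Then x = 155 + 1040·0 = 155, valid modulo lcm(1040, 11) = 11440: x ≡ 155 (mod 11440).
Verify against each original: 155 mod 16 = 11, 155 mod 5 = 0, 155 mod 13 = 12, 155 mod 11 = 1.

x ≡ 155 (mod 11440).


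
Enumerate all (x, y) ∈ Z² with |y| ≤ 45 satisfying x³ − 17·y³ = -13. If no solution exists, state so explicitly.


The equation is x³ - 17y³ = -13. For fixed y, x³ = 17·y³ − 13, so a solution requires the RHS to be a perfect cube.
Strategy: iterate y from -45 to 45, compute RHS = 17·y³ − 13, and check whether it is a (positive or negative) perfect cube.
Check small values of y:
  y = 0: RHS = -13 is not a perfect cube.
  y = 1: RHS = 4 is not a perfect cube.
  y = -1: RHS = -30 is not a perfect cube.
  y = 2: RHS = 123 is not a perfect cube.
  y = -2: RHS = -149 is not a perfect cube.
  y = 3: RHS = 446 is not a perfect cube.
  y = -3: RHS = -472 is not a perfect cube.
Continuing the search up to |y| = 45 finds no solutions either.
No (x, y) in the scanned range satisfies the equation.

No integer solutions with |y| ≤ 45.


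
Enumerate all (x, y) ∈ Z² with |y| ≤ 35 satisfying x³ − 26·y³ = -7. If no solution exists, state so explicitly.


The equation is x³ - 26y³ = -7. For fixed y, x³ = 26·y³ − 7, so a solution requires the RHS to be a perfect cube.
Strategy: iterate y from -35 to 35, compute RHS = 26·y³ − 7, and check whether it is a (positive or negative) perfect cube.
Check small values of y:
  y = 0: RHS = -7 is not a perfect cube.
  y = 1: RHS = 19 is not a perfect cube.
  y = -1: RHS = -33 is not a perfect cube.
  y = 2: RHS = 201 is not a perfect cube.
  y = -2: RHS = -215 is not a perfect cube.
  y = 3: RHS = 695 is not a perfect cube.
  y = -3: RHS = -709 is not a perfect cube.
Continuing the search up to |y| = 35 finds no solutions either.
No (x, y) in the scanned range satisfies the equation.

No integer solutions with |y| ≤ 35.


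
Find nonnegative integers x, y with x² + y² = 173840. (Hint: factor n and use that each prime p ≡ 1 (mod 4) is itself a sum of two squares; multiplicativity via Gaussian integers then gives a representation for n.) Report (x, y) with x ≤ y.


Step 1: Factor n = 173840 = 2^4 · 5 · 41 · 53.
Step 2: Check the mod-4 condition on each prime factor: 2 = 2 (special); 5 ≡ 1 (mod 4), exponent 1; 41 ≡ 1 (mod 4), exponent 1; 53 ≡ 1 (mod 4), exponent 1.
All primes ≡ 3 (mod 4) appear to even exponent (or don't appear), so by the two-squares theorem n IS expressible as a sum of two squares.
Step 3: Build a representation. Group n = k² · m with k = 4 and m = 5 · 41 · 53 = 10865 (a product of primes ≡ 1 (mod 4)); a representation of m scales to one of n via (k·x)² + (k·y)² = k²(x² + y²). Each prime p ≡ 1 (mod 4) is itself a sum of two squares; find a² by testing p − a² for a perfect square:
  5: 5 − 1² = 4 = 2² ⇒ 5 = 1² + 2².
  41: 41 − 1² = 40, 41 − 2² = 37, 41 − 3² = 32, 41 − 4² = 25 = 5² ⇒ 41 = 4² + 5².
  53: 53 − 1² = 52, 53 − 2² = 49 = 7² ⇒ 53 = 2² + 7².
  Combine using the Brahmagupta–Fibonacci identity (a² + b²)(c² + d²) = (ac − bd)² + (ad + bc)² = (ac + bd)² + (ad − bc)²:
  5 · 41 = 205: from (1² + 2²)(4² + 5²), take (1·4 − 2·5, 1·5 + 2·4) = (4 − 10, 5 + 8) = (-6, 13); dropping signs (only squares matter) gives (6, 13); check 6² + 13² = 36 + 169 = 205 ✓.
  205 · 53 = 10865: from (6² + 13²)(2² + 7²), take (6·2 − 13·7, 6·7 + 13·2) = (12 − 91, 42 + 26) = (-79, 68); dropping signs (only squares matter) gives (79, 68); check 79² + 68² = 6241 + 4624 = 10865 ✓.
  Scale by k = 4: (4·79, 4·68) = (316, 272).
Step 4: Order so x ≤ y and verify: 272² + 316² = 73984 + 99856 = 173840 = n. ✓

n = 173840 = 272² + 316² (one valid representation with x ≤ y).


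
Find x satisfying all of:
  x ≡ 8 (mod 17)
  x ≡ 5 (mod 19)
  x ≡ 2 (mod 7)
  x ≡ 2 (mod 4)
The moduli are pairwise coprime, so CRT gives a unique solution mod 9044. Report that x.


Product of moduli M = 17 · 19 · 7 · 4 = 9044.
Merge one congruence at a time:
  Start: x ≡ 8 (mod 17).
  Combine with x ≡ 5 (mod 19); new modulus lcm = 323.
    Write x = 8 + 17·t and substitute into x ≡ 5 (mod 19): 17·t ≡ 5 − 8 = -3 (mod 19).
    Reduce coefficients mod 19: 17·t ≡ 16 (mod 19).
    The inverse of 17 mod 19 is 9 (since 17·9 = 153 = 8·19 + 1), so t ≡ 9·16 = 144 ≡ 11 (mod 19).
    Then x = 8 + 17·11 = 195, valid modulo lcm(17, 19) = 323: x ≡ 195 (mod 323).
  Combine with x ≡ 2 (mod 7); new modulus lcm = 2261.
    Write x = 195 + 323·t and substitute into x ≡ 2 (mod 7): 323·t ≡ 2 − 195 = -193 (mod 7).
    Reduce coefficients mod 7: 1·t ≡ 3 (mod 7).
    So t ≡ 3 (mod 7).
    Then x = 195 + 323·3 = 1164, valid modulo lcm(323, 7) = 2261: x ≡ 1164 (mod 2261).
  Combine with x ≡ 2 (mod 4); new modulus lcm = 9044.
    Write x = 1164 + 2261·t and substitute into x ≡ 2 (mod 4): 2261·t ≡ 2 − 1164 = -1162 (mod 4).
    Reduce coefficients mod 4: 1·t ≡ 2 (mod 4).
    So t ≡ 2 (mod 4).
    Then x = 1164 + 2261·2 = 5686, valid modulo lcm(2261, 4) = 9044: x ≡ 5686 (mod 9044).
Verify against each original: 5686 mod 17 = 8, 5686 mod 19 = 5, 5686 mod 7 = 2, 5686 mod 4 = 2.

x ≡ 5686 (mod 9044).


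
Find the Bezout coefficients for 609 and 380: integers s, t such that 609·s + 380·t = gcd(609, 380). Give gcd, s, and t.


Euclidean algorithm on (609, 380) — divide until remainder is 0:
  609 = 1 · 380 + 229
  380 = 1 · 229 + 151
  229 = 1 · 151 + 78
  151 = 1 · 78 + 73
  78 = 1 · 73 + 5
  73 = 14 · 5 + 3
  5 = 1 · 3 + 2
  3 = 1 · 2 + 1
  2 = 2 · 1 + 0
gcd(609, 380) = 1.
Track Bezout coefficients alongside the remainders: start with r₀ = 609 = a·1 + b·0 (s = 1, t = 0) and r₁ = 380 = a·0 + b·1 (s = 0, t = 1); each new remainder r_{k+1} = r_{k-1} − q_k·r_k inherits s_{k+1} = s_{k-1} − q_k·s_k, t_{k+1} = t_{k-1} − q_k·t_k, so r_k = a·s_k + b·t_k at every step:
  q = 1: r = 229, s = 1 − 1·0 = 1, t = 0 − 1·1 = -1  (check: 609·1 + 380·(-1) = 229)
  q = 1: r = 151, s = 0 − 1·1 = -1, t = 1 − 1·(-1) = 2  (check: 609·(-1) + 380·2 = 151)
  q = 1: r = 78, s = 1 − 1·(-1) = 2, t = -1 − 1·2 = -3  (check: 609·2 + 380·(-3) = 78)
  q = 1: r = 73, s = -1 − 1·2 = -3, t = 2 − 1·(-3) = 5  (check: 609·(-3) + 380·5 = 73)
  q = 1: r = 5, s = 2 − 1·(-3) = 5, t = -3 − 1·5 = -8  (check: 609·5 + 380·(-8) = 5)
  q = 14: r = 3, s = -3 − 14·5 = -73, t = 5 − 14·(-8) = 117  (check: 609·(-73) + 380·117 = 3)
  q = 1: r = 2, s = 5 − 1·(-73) = 78, t = -8 − 1·117 = -125  (check: 609·78 + 380·(-125) = 2)
  q = 1: r = 1, s = -73 − 1·78 = -151, t = 117 − 1·(-125) = 242  (check: 609·(-151) + 380·242 = 1)
The row with r = 1 (the gcd) gives the Bezout coefficients s = -151, t = 242.
Result: 609 · (-151) + 380 · (242) = 1.

gcd(609, 380) = 1; s = -151, t = 242 (check: 609·(-151) + 380·242 = 1).


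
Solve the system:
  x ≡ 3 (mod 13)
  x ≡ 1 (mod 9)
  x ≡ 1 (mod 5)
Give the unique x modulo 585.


Moduli 13, 9, 5 are pairwise coprime; by CRT there is a unique solution modulo M = 13 · 9 · 5 = 585.
Solve pairwise, accumulating the modulus:
  Start with x ≡ 3 (mod 13).
  Combine with x ≡ 1 (mod 9): since gcd(13, 9) = 1, we get a unique residue mod 117.
    Write x = 3 + 13·t and substitute into x ≡ 1 (mod 9): 13·t ≡ 1 − 3 = -2 (mod 9).
    Reduce coefficients mod 9: 4·t ≡ 7 (mod 9).
    The inverse of 4 mod 9 is 7 (since 4·7 = 28 = 3·9 + 1), so t ≡ 7·7 = 49 ≡ 4 (mod 9).
    Then x = 3 + 13·4 = 55, valid modulo lcm(13, 9) = 117: x ≡ 55 (mod 117).
  Combine with x ≡ 1 (mod 5): since gcd(117, 5) = 1, we get a unique residue mod 585.
    Write x = 55 + 117·t and substitute into x ≡ 1 (mod 5): 117·t ≡ 1 − 55 = -54 (mod 5).
    Reduce coefficients mod 5: 2·t ≡ 1 (mod 5).
    The inverse of 2 mod 5 is 3 (since 2·3 = 6 = 1·5 + 1), so t ≡ 3·1 = 3 ≡ 3 (mod 5).
    Then x = 55 + 117·3 = 406, valid modulo lcm(117, 5) = 585: x ≡ 406 (mod 585).
Verify: 406 mod 13 = 3 ✓, 406 mod 9 = 1 ✓, 406 mod 5 = 1 ✓.

x ≡ 406 (mod 585).


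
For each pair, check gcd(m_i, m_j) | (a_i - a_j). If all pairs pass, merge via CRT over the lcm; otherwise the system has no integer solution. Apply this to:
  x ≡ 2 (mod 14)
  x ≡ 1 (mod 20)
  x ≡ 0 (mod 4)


Moduli 14, 20, 4 are not pairwise coprime, so CRT works modulo lcm(m_i) when all pairwise compatibility conditions hold.
Pairwise compatibility: gcd(m_i, m_j) must divide a_i - a_j for every pair.
Merge one congruence at a time:
  Start: x ≡ 2 (mod 14).
  Combine with x ≡ 1 (mod 20): gcd(14, 20) = 2, and 1 - 2 = -1 is NOT divisible by 2.
    ⇒ system is inconsistent (no integer solution).

No solution (the system is inconsistent).


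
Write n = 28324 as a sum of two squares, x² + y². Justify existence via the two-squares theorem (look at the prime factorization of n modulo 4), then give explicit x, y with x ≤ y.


Step 1: Factor n = 28324 = 2^2 · 73 · 97.
Step 2: Check the mod-4 condition on each prime factor: 2 = 2 (special); 73 ≡ 1 (mod 4), exponent 1; 97 ≡ 1 (mod 4), exponent 1.
All primes ≡ 3 (mod 4) appear to even exponent (or don't appear), so by the two-squares theorem n IS expressible as a sum of two squares.
Step 3: Build a representation. Group n = k² · m with k = 2 and m = 73 · 97 = 7081 (a product of primes ≡ 1 (mod 4)); a representation of m scales to one of n via (k·x)² + (k·y)² = k²(x² + y²). Each prime p ≡ 1 (mod 4) is itself a sum of two squares; find a² by testing p − a² for a perfect square:
  73: 73 − 1² = 72, 73 − 2² = 69, 73 − 3² = 64 = 8² ⇒ 73 = 3² + 8².
  97: 97 − 1² = 96, 97 − 2² = 93, 97 − 3² = 88, 97 − 4² = 81 = 9² ⇒ 97 = 4² + 9².
  Combine using the Brahmagupta–Fibonacci identity (a² + b²)(c² + d²) = (ac − bd)² + (ad + bc)² = (ac + bd)² + (ad − bc)²:
  73 · 97 = 7081: from (3² + 8²)(4² + 9²), take (3·4 − 8·9, 3·9 + 8·4) = (12 − 72, 27 + 32) = (-60, 59); dropping signs (only squares matter) gives (60, 59); check 60² + 59² = 3600 + 3481 = 7081 ✓.
  Scale by k = 2: (2·60, 2·59) = (120, 118).
Step 4: Order so x ≤ y and verify: 118² + 120² = 13924 + 14400 = 28324 = n. ✓

n = 28324 = 118² + 120² (one valid representation with x ≤ y).


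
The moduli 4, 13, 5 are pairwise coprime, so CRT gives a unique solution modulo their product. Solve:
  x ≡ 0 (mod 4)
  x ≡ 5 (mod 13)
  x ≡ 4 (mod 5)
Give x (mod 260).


Moduli 4, 13, 5 are pairwise coprime; by CRT there is a unique solution modulo M = 4 · 13 · 5 = 260.
Solve pairwise, accumulating the modulus:
  Start with x ≡ 0 (mod 4).
  Combine with x ≡ 5 (mod 13): since gcd(4, 13) = 1, we get a unique residue mod 52.
    Write x = 0 + 4·t and substitute into x ≡ 5 (mod 13): 4·t ≡ 5 − 0 = 5 (mod 13).
    The inverse of 4 mod 13 is 10 (since 4·10 = 40 = 3·13 + 1), so t ≡ 10·5 = 50 ≡ 11 (mod 13).
    Then x = 0 + 4·11 = 44, valid modulo lcm(4, 13) = 52: x ≡ 44 (mod 52).
  Combine with x ≡ 4 (mod 5): since gcd(52, 5) = 1, we get a unique residue mod 260.
    Write x = 44 + 52·t and substitute into x ≡ 4 (mod 5): 52·t ≡ 4 − 44 = -40 (mod 5).
    Reduce coefficients mod 5: 2·t ≡ 0 (mod 5).
    The inverse of 2 mod 5 is 3 (since 2·3 = 6 = 1·5 + 1), so t ≡ 3·0 = 0 ≡ 0 (mod 5).
    Then x = 44 + 52·0 = 44, valid modulo lcm(52, 5) = 260: x ≡ 44 (mod 260).
Verify: 44 mod 4 = 0 ✓, 44 mod 13 = 5 ✓, 44 mod 5 = 4 ✓.

x ≡ 44 (mod 260).


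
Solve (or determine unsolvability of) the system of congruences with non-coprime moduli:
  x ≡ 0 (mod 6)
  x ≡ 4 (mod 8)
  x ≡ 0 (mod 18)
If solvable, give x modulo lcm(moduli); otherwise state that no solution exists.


Moduli 6, 8, 18 are not pairwise coprime, so CRT works modulo lcm(m_i) when all pairwise compatibility conditions hold.
Pairwise compatibility: gcd(m_i, m_j) must divide a_i - a_j for every pair.
Merge one congruence at a time:
  Start: x ≡ 0 (mod 6).
  Combine with x ≡ 4 (mod 8): gcd(6, 8) = 2; 4 - 0 = 4, which IS divisible by 2, so compatible.
    Write x = 0 + 6·t and substitute into x ≡ 4 (mod 8): 6·t ≡ 4 − 0 = 4 (mod 8).
    Divide the congruence (and modulus) by g = 2: 3·t ≡ 2 (mod 4).
    The inverse of 3 mod 4 is 3 (since 3·3 = 9 = 2·4 + 1), so t ≡ 3·2 = 6 ≡ 2 (mod 4).
    Then x = 0 + 6·2 = 12, valid modulo lcm(6, 8) = 24: x ≡ 12 (mod 24).
  Combine with x ≡ 0 (mod 18): gcd(24, 18) = 6; 0 - 12 = -12, which IS divisible by 6, so compatible.
    Write x = 12 + 24·t and substitute into x ≡ 0 (mod 18): 24·t ≡ 0 − 12 = -12 (mod 18).
    Divide the congruence (and modulus) by g = 6: 4·t ≡ -2 (mod 3).
    Reduce coefficients mod 3: 1·t ≡ 1 (mod 3).
    So t ≡ 1 (mod 3).
    Then x = 12 + 24·1 = 36, valid modulo lcm(24, 18) = 72: x ≡ 36 (mod 72).
Verify: 36 mod 6 = 0, 36 mod 8 = 4, 36 mod 18 = 0.

x ≡ 36 (mod 72).


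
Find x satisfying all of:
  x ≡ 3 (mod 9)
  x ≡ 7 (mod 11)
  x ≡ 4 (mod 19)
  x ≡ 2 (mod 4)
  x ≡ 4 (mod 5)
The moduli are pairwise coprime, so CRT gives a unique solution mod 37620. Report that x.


Product of moduli M = 9 · 11 · 19 · 4 · 5 = 37620.
Merge one congruence at a time:
  Start: x ≡ 3 (mod 9).
  Combine with x ≡ 7 (mod 11); new modulus lcm = 99.
    Write x = 3 + 9·t and substitute into x ≡ 7 (mod 11): 9·t ≡ 7 − 3 = 4 (mod 11).
    The inverse of 9 mod 11 is 5 (since 9·5 = 45 = 4·11 + 1), so t ≡ 5·4 = 20 ≡ 9 (mod 11).
    Then x = 3 + 9·9 = 84, valid modulo lcm(9, 11) = 99: x ≡ 84 (mod 99).
  Combine with x ≡ 4 (mod 19); new modulus lcm = 1881.
    Write x = 84 + 99·t and substitute into x ≡ 4 (mod 19): 99·t ≡ 4 − 84 = -80 (mod 19).
    Reduce coefficients mod 19: 4·t ≡ 15 (mod 19).
    The inverse of 4 mod 19 is 5 (since 4·5 = 20 = 1·19 + 1), so t ≡ 5·15 = 75 ≡ 18 (mod 19).
    Then x = 84 + 99·18 = 1866, valid modulo lcm(99, 19) = 1881: x ≡ 1866 (mod 1881).
  Combine with x ≡ 2 (mod 4); new modulus lcm = 7524.
    Write x = 1866 + 1881·t and substitute into x ≡ 2 (mod 4): 1881·t ≡ 2 − 1866 = -1864 (mod 4).
    Reduce coefficients mod 4: 1·t ≡ 0 (mod 4).
    So t ≡ 0 (mod 4).
    Then x = 1866 + 1881·0 = 1866, valid modulo lcm(1881, 4) = 7524: x ≡ 1866 (mod 7524).
  Combine with x ≡ 4 (mod 5); new modulus lcm = 37620.
    Write x = 1866 + 7524·t and substitute into x ≡ 4 (mod 5): 7524·t ≡ 4 − 1866 = -1862 (mod 5).
    Reduce coefficients mod 5: 4·t ≡ 3 (mod 5).
    The inverse of 4 mod 5 is 4 (since 4·4 = 16 = 3·5 + 1), so t ≡ 4·3 = 12 ≡ 2 (mod 5).
    Then x = 1866 + 7524·2 = 16914, valid modulo lcm(7524, 5) = 37620: x ≡ 16914 (mod 37620).
Verify against each original: 16914 mod 9 = 3, 16914 mod 11 = 7, 16914 mod 19 = 4, 16914 mod 4 = 2, 16914 mod 5 = 4.

x ≡ 16914 (mod 37620).


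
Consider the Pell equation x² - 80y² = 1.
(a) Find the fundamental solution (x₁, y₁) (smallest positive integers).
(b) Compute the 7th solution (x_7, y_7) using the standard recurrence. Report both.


Step 1: Find the fundamental solution (x₁, y₁) of x² - 80y² = 1.
  Expand √80 as a continued fraction. a₀ = ⌊√80⌋ = 8; iterate m_{k+1} = d_k·a_k − m_k, d_{k+1} = (80 − m_{k+1}²)/d_k, a_{k+1} = ⌊(a₀ + m_{k+1})/d_{k+1}⌋ (starting m₀ = 0, d₀ = 1), with convergents p_k = a_k·p_{k-1} + p_{k-2}, q_k = a_k·q_{k-1} + q_{k-2} (p₋₁ = 1, q₋₁ = 0):
  k = 0: a₀ = 8; p₀/q₀ = 8/1; p₀² − 80·q₀² = 64 − 80 = -16.
  k = 1: m = 8, d = 16, a = ⌊(8 + 8)/16⌋ = 1; p/q = (1·8 + 1)/(1·1 + 0) = 9/1; p² − 80·q² = 81 − 80 = 1.
  The first convergent with p² − 80·q² = 1 gives the fundamental solution (x₁, y₁) = (9, 1).
Step 2: Apply the recurrence (x_{n+1}, y_{n+1}) = (x₁x_n + 80y₁y_n, x₁y_n + y₁x_n) repeatedly.
  From (x_1, y_1) = (9, 1): x_2 = 9·9 + 80·1·1 = 161; y_2 = 9·1 + 1·9 = 18.
  From (x_2, y_2) = (161, 18): x_3 = 9·161 + 80·1·18 = 2889; y_3 = 9·18 + 1·161 = 323.
  From (x_3, y_3) = (2889, 323): x_4 = 9·2889 + 80·1·323 = 51841; y_4 = 9·323 + 1·2889 = 5796.
  From (x_4, y_4) = (51841, 5796): x_5 = 9·51841 + 80·1·5796 = 930249; y_5 = 9·5796 + 1·51841 = 104005.
  From (x_5, y_5) = (930249, 104005): x_6 = 9·930249 + 80·1·104005 = 16692641; y_6 = 9·104005 + 1·930249 = 1866294.
  From (x_6, y_6) = (16692641, 1866294): x_7 = 9·16692641 + 80·1·1866294 = 299537289; y_7 = 9·1866294 + 1·16692641 = 33489287.
Step 3: Verify x_7² - 80·y_7² = 89722587501469521 - 89722587501469520 = 1 (should be 1). ✓

(x_1, y_1) = (9, 1); (x_7, y_7) = (299537289, 33489287).


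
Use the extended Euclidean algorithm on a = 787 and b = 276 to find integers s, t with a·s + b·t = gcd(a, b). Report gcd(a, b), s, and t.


Euclidean algorithm on (787, 276) — divide until remainder is 0:
  787 = 2 · 276 + 235
  276 = 1 · 235 + 41
  235 = 5 · 41 + 30
  41 = 1 · 30 + 11
  30 = 2 · 11 + 8
  11 = 1 · 8 + 3
  8 = 2 · 3 + 2
  3 = 1 · 2 + 1
  2 = 2 · 1 + 0
gcd(787, 276) = 1.
Track Bezout coefficients alongside the remainders: start with r₀ = 787 = a·1 + b·0 (s = 1, t = 0) and r₁ = 276 = a·0 + b·1 (s = 0, t = 1); each new remainder r_{k+1} = r_{k-1} − q_k·r_k inherits s_{k+1} = s_{k-1} − q_k·s_k, t_{k+1} = t_{k-1} − q_k·t_k, so r_k = a·s_k + b·t_k at every step:
  q = 2: r = 235, s = 1 − 2·0 = 1, t = 0 − 2·1 = -2  (check: 787·1 + 276·(-2) = 235)
  q = 1: r = 41, s = 0 − 1·1 = -1, t = 1 − 1·(-2) = 3  (check: 787·(-1) + 276·3 = 41)
  q = 5: r = 30, s = 1 − 5·(-1) = 6, t = -2 − 5·3 = -17  (check: 787·6 + 276·(-17) = 30)
  q = 1: r = 11, s = -1 − 1·6 = -7, t = 3 − 1·(-17) = 20  (check: 787·(-7) + 276·20 = 11)
  q = 2: r = 8, s = 6 − 2·(-7) = 20, t = -17 − 2·20 = -57  (check: 787·20 + 276·(-57) = 8)
  q = 1: r = 3, s = -7 − 1·20 = -27, t = 20 − 1·(-57) = 77  (check: 787·(-27) + 276·77 = 3)
  q = 2: r = 2, s = 20 − 2·(-27) = 74, t = -57 − 2·77 = -211  (check: 787·74 + 276·(-211) = 2)
  q = 1: r = 1, s = -27 − 1·74 = -101, t = 77 − 1·(-211) = 288  (check: 787·(-101) + 276·288 = 1)
The row with r = 1 (the gcd) gives the Bezout coefficients s = -101, t = 288.
Result: 787 · (-101) + 276 · (288) = 1.

gcd(787, 276) = 1; s = -101, t = 288 (check: 787·(-101) + 276·288 = 1).


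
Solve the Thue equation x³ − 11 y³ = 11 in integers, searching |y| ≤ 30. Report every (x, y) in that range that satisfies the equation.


The equation is x³ - 11y³ = 11. For fixed y, x³ = 11·y³ + 11, so a solution requires the RHS to be a perfect cube.
Strategy: iterate y from -30 to 30, compute RHS = 11·y³ + 11, and check whether it is a (positive or negative) perfect cube.
Check small values of y:
  y = 0: RHS = 11 is not a perfect cube.
  y = 1: RHS = 22 is not a perfect cube.
  y = -1: RHS = 0 = (0)³ ⇒ x = 0 works.
  y = 2: RHS = 99 is not a perfect cube.
  y = -2: RHS = -77 is not a perfect cube.
  y = 3: RHS = 308 is not a perfect cube.
  y = -3: RHS = -286 is not a perfect cube.
Continuing the search up to |y| = 30 finds no further solutions beyond those listed.
Collected solutions: (0, -1).

Solutions (with |y| ≤ 30): (0, -1).


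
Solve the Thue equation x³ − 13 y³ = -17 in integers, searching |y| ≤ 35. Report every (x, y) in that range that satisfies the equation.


The equation is x³ - 13y³ = -17. For fixed y, x³ = 13·y³ − 17, so a solution requires the RHS to be a perfect cube.
Strategy: iterate y from -35 to 35, compute RHS = 13·y³ − 17, and check whether it is a (positive or negative) perfect cube.
Check small values of y:
  y = 0: RHS = -17 is not a perfect cube.
  y = 1: RHS = -4 is not a perfect cube.
  y = -1: RHS = -30 is not a perfect cube.
  y = 2: RHS = 87 is not a perfect cube.
  y = -2: RHS = -121 is not a perfect cube.
  y = 3: RHS = 334 is not a perfect cube.
  y = -3: RHS = -368 is not a perfect cube.
Continuing the search up to |y| = 35 finds no solutions either.
No (x, y) in the scanned range satisfies the equation.

No integer solutions with |y| ≤ 35.


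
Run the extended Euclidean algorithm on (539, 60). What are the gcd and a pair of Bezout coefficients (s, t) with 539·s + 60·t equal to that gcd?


Euclidean algorithm on (539, 60) — divide until remainder is 0:
  539 = 8 · 60 + 59
  60 = 1 · 59 + 1
  59 = 59 · 1 + 0
gcd(539, 60) = 1.
Track Bezout coefficients alongside the remainders: start with r₀ = 539 = a·1 + b·0 (s = 1, t = 0) and r₁ = 60 = a·0 + b·1 (s = 0, t = 1); each new remainder r_{k+1} = r_{k-1} − q_k·r_k inherits s_{k+1} = s_{k-1} − q_k·s_k, t_{k+1} = t_{k-1} − q_k·t_k, so r_k = a·s_k + b·t_k at every step:
  q = 8: r = 59, s = 1 − 8·0 = 1, t = 0 − 8·1 = -8  (check: 539·1 + 60·(-8) = 59)
  q = 1: r = 1, s = 0 − 1·1 = -1, t = 1 − 1·(-8) = 9  (check: 539·(-1) + 60·9 = 1)
The row with r = 1 (the gcd) gives the Bezout coefficients s = -1, t = 9.
Result: 539 · (-1) + 60 · (9) = 1.

gcd(539, 60) = 1; s = -1, t = 9 (check: 539·(-1) + 60·9 = 1).


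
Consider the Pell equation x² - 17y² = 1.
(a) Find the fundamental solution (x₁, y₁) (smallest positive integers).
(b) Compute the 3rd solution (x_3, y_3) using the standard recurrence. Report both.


Step 1: Find the fundamental solution (x₁, y₁) of x² - 17y² = 1.
  Expand √17 as a continued fraction. a₀ = ⌊√17⌋ = 4; iterate m_{k+1} = d_k·a_k − m_k, d_{k+1} = (17 − m_{k+1}²)/d_k, a_{k+1} = ⌊(a₀ + m_{k+1})/d_{k+1}⌋ (starting m₀ = 0, d₀ = 1), with convergents p_k = a_k·p_{k-1} + p_{k-2}, q_k = a_k·q_{k-1} + q_{k-2} (p₋₁ = 1, q₋₁ = 0):
  k = 0: a₀ = 4; p₀/q₀ = 4/1; p₀² − 17·q₀² = 16 − 17 = -1.
  k = 1: m = 4, d = 1, a = ⌊(4 + 4)/1⌋ = 8; p/q = (8·4 + 1)/(8·1 + 0) = 33/8; p² − 17·q² = 1089 − 1088 = 1.
  The first convergent with p² − 17·q² = 1 gives the fundamental solution (x₁, y₁) = (33, 8).
Step 2: Apply the recurrence (x_{n+1}, y_{n+1}) = (x₁x_n + 17y₁y_n, x₁y_n + y₁x_n) repeatedly.
  From (x_1, y_1) = (33, 8): x_2 = 33·33 + 17·8·8 = 2177; y_2 = 33·8 + 8·33 = 528.
  From (x_2, y_2) = (2177, 528): x_3 = 33·2177 + 17·8·528 = 143649; y_3 = 33·528 + 8·2177 = 34840.
Step 3: Verify x_3² - 17·y_3² = 20635035201 - 20635035200 = 1 (should be 1). ✓

(x_1, y_1) = (33, 8); (x_3, y_3) = (143649, 34840).


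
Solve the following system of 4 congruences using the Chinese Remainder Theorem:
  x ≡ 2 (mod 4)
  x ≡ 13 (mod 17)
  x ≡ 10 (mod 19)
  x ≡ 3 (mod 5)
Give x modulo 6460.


Product of moduli M = 4 · 17 · 19 · 5 = 6460.
Merge one congruence at a time:
  Start: x ≡ 2 (mod 4).
  Combine with x ≡ 13 (mod 17); new modulus lcm = 68.
    Write x = 2 + 4·t and substitute into x ≡ 13 (mod 17): 4·t ≡ 13 − 2 = 11 (mod 17).
    The inverse of 4 mod 17 is 13 (since 4·13 = 52 = 3·17 + 1), so t ≡ 13·11 = 143 ≡ 7 (mod 17).
    Then x = 2 + 4·7 = 30, valid modulo lcm(4, 17) = 68: x ≡ 30 (mod 68).
  Combine with x ≡ 10 (mod 19); new modulus lcm = 1292.
    Write x = 30 + 68·t and substitute into x ≡ 10 (mod 19): 68·t ≡ 10 − 30 = -20 (mod 19).
    Reduce coefficients mod 19: 11·t ≡ 18 (mod 19).
    The inverse of 11 mod 19 is 7 (since 11·7 = 77 = 4·19 + 1), so t ≡ 7·18 = 126 ≡ 12 (mod 19).
    Then x = 30 + 68·12 = 846, valid modulo lcm(68, 19) = 1292: x ≡ 846 (mod 1292).
  Combine with x ≡ 3 (mod 5); new modulus lcm = 6460.
    Write x = 846 + 1292·t and substitute into x ≡ 3 (mod 5): 1292·t ≡ 3 − 846 = -843 (mod 5).
    Reduce coefficients mod 5: 2·t ≡ 2 (mod 5).
    The inverse of 2 mod 5 is 3 (since 2·3 = 6 = 1·5 + 1), so t ≡ 3·2 = 6 ≡ 1 (mod 5).
    Then x = 846 + 1292·1 = 2138, valid modulo lcm(1292, 5) = 6460: x ≡ 2138 (mod 6460).
Verify against each original: 2138 mod 4 = 2, 2138 mod 17 = 13, 2138 mod 19 = 10, 2138 mod 5 = 3.

x ≡ 2138 (mod 6460).


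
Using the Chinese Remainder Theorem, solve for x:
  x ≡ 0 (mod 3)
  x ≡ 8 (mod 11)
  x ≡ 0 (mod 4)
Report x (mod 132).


Moduli 3, 11, 4 are pairwise coprime; by CRT there is a unique solution modulo M = 3 · 11 · 4 = 132.
Solve pairwise, accumulating the modulus:
  Start with x ≡ 0 (mod 3).
  Combine with x ≡ 8 (mod 11): since gcd(3, 11) = 1, we get a unique residue mod 33.
    Write x = 0 + 3·t and substitute into x ≡ 8 (mod 11): 3·t ≡ 8 − 0 = 8 (mod 11).
    The inverse of 3 mod 11 is 4 (since 3·4 = 12 = 1·11 + 1), so t ≡ 4·8 = 32 ≡ 10 (mod 11).
    Then x = 0 + 3·10 = 30, valid modulo lcm(3, 11) = 33: x ≡ 30 (mod 33).
  Combine with x ≡ 0 (mod 4): since gcd(33, 4) = 1, we get a unique residue mod 132.
    Write x = 30 + 33·t and substitute into x ≡ 0 (mod 4): 33·t ≡ 0 − 30 = -30 (mod 4).
    Reduce coefficients mod 4: 1·t ≡ 2 (mod 4).
    So t ≡ 2 (mod 4).
    Then x = 30 + 33·2 = 96, valid modulo lcm(33, 4) = 132: x ≡ 96 (mod 132).
Verify: 96 mod 3 = 0 ✓, 96 mod 11 = 8 ✓, 96 mod 4 = 0 ✓.

x ≡ 96 (mod 132).


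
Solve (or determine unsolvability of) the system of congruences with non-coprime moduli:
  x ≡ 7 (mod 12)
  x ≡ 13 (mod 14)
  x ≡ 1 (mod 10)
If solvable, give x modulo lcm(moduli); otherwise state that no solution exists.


Moduli 12, 14, 10 are not pairwise coprime, so CRT works modulo lcm(m_i) when all pairwise compatibility conditions hold.
Pairwise compatibility: gcd(m_i, m_j) must divide a_i - a_j for every pair.
Merge one congruence at a time:
  Start: x ≡ 7 (mod 12).
  Combine with x ≡ 13 (mod 14): gcd(12, 14) = 2; 13 - 7 = 6, which IS divisible by 2, so compatible.
    Write x = 7 + 12·t and substitute into x ≡ 13 (mod 14): 12·t ≡ 13 − 7 = 6 (mod 14).
    Divide the congruence (and modulus) by g = 2: 6·t ≡ 3 (mod 7).
    The inverse of 6 mod 7 is 6 (since 6·6 = 36 = 5·7 + 1), so t ≡ 6·3 = 18 ≡ 4 (mod 7).
    Then x = 7 + 12·4 = 55, valid modulo lcm(12, 14) = 84: x ≡ 55 (mod 84).
  Combine with x ≡ 1 (mod 10): gcd(84, 10) = 2; 1 - 55 = -54, which IS divisible by 2, so compatible.
    Write x = 55 + 84·t and substitute into x ≡ 1 (mod 10): 84·t ≡ 1 − 55 = -54 (mod 10).
    Divide the congruence (and modulus) by g = 2: 42·t ≡ -27 (mod 5).
    Reduce coefficients mod 5: 2·t ≡ 3 (mod 5).
    The inverse of 2 mod 5 is 3 (since 2·3 = 6 = 1·5 + 1), so t ≡ 3·3 = 9 ≡ 4 (mod 5).
    Then x = 55 + 84·4 = 391, valid modulo lcm(84, 10) = 420: x ≡ 391 (mod 420).
Verify: 391 mod 12 = 7, 391 mod 14 = 13, 391 mod 10 = 1.

x ≡ 391 (mod 420).


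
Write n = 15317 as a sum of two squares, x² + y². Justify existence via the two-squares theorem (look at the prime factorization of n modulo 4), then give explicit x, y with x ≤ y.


Step 1: Factor n = 15317 = 17^2 · 53.
Step 2: Check the mod-4 condition on each prime factor: 17 ≡ 1 (mod 4), exponent 2; 53 ≡ 1 (mod 4), exponent 1.
All primes ≡ 3 (mod 4) appear to even exponent (or don't appear), so by the two-squares theorem n IS expressible as a sum of two squares.
Step 3: Build a representation. Here n = 17 · 17 · 53 is a product of primes ≡ 1 (mod 4). Each prime p ≡ 1 (mod 4) is itself a sum of two squares; find a² by testing p − a² for a perfect square:
  17: 17 − 1² = 16 = 4² ⇒ 17 = 1² + 4².
  53: 53 − 1² = 52, 53 − 2² = 49 = 7² ⇒ 53 = 2² + 7².
  Combine using the Brahmagupta–Fibonacci identity (a² + b²)(c² + d²) = (ac − bd)² + (ad + bc)² = (ac + bd)² + (ad − bc)²:
  17 · 17 = 289: from (1² + 4²)(1² + 4²), take (1·1 − 4·4, 1·4 + 4·1) = (1 − 16, 4 + 4) = (-15, 8); dropping signs (only squares matter) gives (15, 8); check 15² + 8² = 225 + 64 = 289 ✓.
  289 · 53 = 15317: from (15² + 8²)(2² + 7²), take (15·2 − 8·7, 15·7 + 8·2) = (30 − 56, 105 + 16) = (-26, 121); dropping signs (only squares matter) gives (26, 121); check 26² + 121² = 676 + 14641 = 15317 ✓.
Step 4: Order so x ≤ y and verify: 26² + 121² = 676 + 14641 = 15317 = n. ✓

n = 15317 = 26² + 121² (one valid representation with x ≤ y).


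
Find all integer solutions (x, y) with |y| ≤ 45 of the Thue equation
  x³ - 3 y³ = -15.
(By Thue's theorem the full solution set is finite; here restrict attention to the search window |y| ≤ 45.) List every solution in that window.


The equation is x³ - 3y³ = -15. For fixed y, x³ = 3·y³ − 15, so a solution requires the RHS to be a perfect cube.
Strategy: iterate y from -45 to 45, compute RHS = 3·y³ − 15, and check whether it is a (positive or negative) perfect cube.
Check small values of y:
  y = 0: RHS = -15 is not a perfect cube.
  y = 1: RHS = -12 is not a perfect cube.
  y = -1: RHS = -18 is not a perfect cube.
  y = 2: RHS = 9 is not a perfect cube.
  y = -2: RHS = -39 is not a perfect cube.
  y = 3: RHS = 66 is not a perfect cube.
  y = -3: RHS = -96 is not a perfect cube.
Continuing the search up to |y| = 45 finds no solutions either.
No (x, y) in the scanned range satisfies the equation.

No integer solutions with |y| ≤ 45.


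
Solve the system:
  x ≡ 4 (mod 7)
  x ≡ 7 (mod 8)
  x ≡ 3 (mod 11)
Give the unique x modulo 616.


Moduli 7, 8, 11 are pairwise coprime; by CRT there is a unique solution modulo M = 7 · 8 · 11 = 616.
Solve pairwise, accumulating the modulus:
  Start with x ≡ 4 (mod 7).
  Combine with x ≡ 7 (mod 8): since gcd(7, 8) = 1, we get a unique residue mod 56.
    Write x = 4 + 7·t and substitute into x ≡ 7 (mod 8): 7·t ≡ 7 − 4 = 3 (mod 8).
    The inverse of 7 mod 8 is 7 (since 7·7 = 49 = 6·8 + 1), so t ≡ 7·3 = 21 ≡ 5 (mod 8).
    Then x = 4 + 7·5 = 39, valid modulo lcm(7, 8) = 56: x ≡ 39 (mod 56).
  Combine with x ≡ 3 (mod 11): since gcd(56, 11) = 1, we get a unique residue mod 616.
    Write x = 39 + 56·t and substitute into x ≡ 3 (mod 11): 56·t ≡ 3 − 39 = -36 (mod 11).
    Reduce coefficients mod 11: 1·t ≡ 8 (mod 11).
    So t ≡ 8 (mod 11).
    Then x = 39 + 56·8 = 487, valid modulo lcm(56, 11) = 616: x ≡ 487 (mod 616).
Verify: 487 mod 7 = 4 ✓, 487 mod 8 = 7 ✓, 487 mod 11 = 3 ✓.

x ≡ 487 (mod 616).


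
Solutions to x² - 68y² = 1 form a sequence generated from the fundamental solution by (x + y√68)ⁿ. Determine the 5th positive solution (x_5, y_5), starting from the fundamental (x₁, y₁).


Step 1: Find the fundamental solution (x₁, y₁) of x² - 68y² = 1.
  Expand √68 as a continued fraction. a₀ = ⌊√68⌋ = 8; iterate m_{k+1} = d_k·a_k − m_k, d_{k+1} = (68 − m_{k+1}²)/d_k, a_{k+1} = ⌊(a₀ + m_{k+1})/d_{k+1}⌋ (starting m₀ = 0, d₀ = 1), with convergents p_k = a_k·p_{k-1} + p_{k-2}, q_k = a_k·q_{k-1} + q_{k-2} (p₋₁ = 1, q₋₁ = 0):
  k = 0: a₀ = 8; p₀/q₀ = 8/1; p₀² − 68·q₀² = 64 − 68 = -4.
  k = 1: m = 8, d = 4, a = ⌊(8 + 8)/4⌋ = 4; p/q = (4·8 + 1)/(4·1 + 0) = 33/4; p² − 68·q² = 1089 − 1088 = 1.
  The first convergent with p² − 68·q² = 1 gives the fundamental solution (x₁, y₁) = (33, 4).
Step 2: Apply the recurrence (x_{n+1}, y_{n+1}) = (x₁x_n + 68y₁y_n, x₁y_n + y₁x_n) repeatedly.
  From (x_1, y_1) = (33, 4): x_2 = 33·33 + 68·4·4 = 2177; y_2 = 33·4 + 4·33 = 264.
  From (x_2, y_2) = (2177, 264): x_3 = 33·2177 + 68·4·264 = 143649; y_3 = 33·264 + 4·2177 = 17420.
  From (x_3, y_3) = (143649, 17420): x_4 = 33·143649 + 68·4·17420 = 9478657; y_4 = 33·17420 + 4·143649 = 1149456.
  From (x_4, y_4) = (9478657, 1149456): x_5 = 33·9478657 + 68·4·1149456 = 625447713; y_5 = 33·1149456 + 4·9478657 = 75846676.
Step 3: Verify x_5² - 68·y_5² = 391184841696930369 - 391184841696930368 = 1 (should be 1). ✓

(x_1, y_1) = (33, 4); (x_5, y_5) = (625447713, 75846676).


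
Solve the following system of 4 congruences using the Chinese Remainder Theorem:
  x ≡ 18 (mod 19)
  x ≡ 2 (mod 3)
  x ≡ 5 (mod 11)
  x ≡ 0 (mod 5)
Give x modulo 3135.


Product of moduli M = 19 · 3 · 11 · 5 = 3135.
Merge one congruence at a time:
  Start: x ≡ 18 (mod 19).
  Combine with x ≡ 2 (mod 3); new modulus lcm = 57.
    Write x = 18 + 19·t and substitute into x ≡ 2 (mod 3): 19·t ≡ 2 − 18 = -16 (mod 3).
    Reduce coefficients mod 3: 1·t ≡ 2 (mod 3).
    So t ≡ 2 (mod 3).
    Then x = 18 + 19·2 = 56, valid modulo lcm(19, 3) = 57: x ≡ 56 (mod 57).
  Combine with x ≡ 5 (mod 11); new modulus lcm = 627.
    Write x = 56 + 57·t and substitute into x ≡ 5 (mod 11): 57·t ≡ 5 − 56 = -51 (mod 11).
    Reduce coefficients mod 11: 2·t ≡ 4 (mod 11).
    The inverse of 2 mod 11 is 6 (since 2·6 = 12 = 1·11 + 1), so t ≡ 6·4 = 24 ≡ 2 (mod 11).
    Then x = 56 + 57·2 = 170, valid modulo lcm(57, 11) = 627: x ≡ 170 (mod 627).
  Combine with x ≡ 0 (mod 5); new modulus lcm = 3135.
    Write x = 170 + 627·t and substitute into x ≡ 0 (mod 5): 627·t ≡ 0 − 170 = -170 (mod 5).
    Reduce coefficients mod 5: 2·t ≡ 0 (mod 5).
    The inverse of 2 mod 5 is 3 (since 2·3 = 6 = 1·5 + 1), so t ≡ 3·0 = 0 ≡ 0 (mod 5).
    Then x = 170 + 627·0 = 170, valid modulo lcm(627, 5) = 3135: x ≡ 170 (mod 3135).
Verify against each original: 170 mod 19 = 18, 170 mod 3 = 2, 170 mod 11 = 5, 170 mod 5 = 0.

x ≡ 170 (mod 3135).


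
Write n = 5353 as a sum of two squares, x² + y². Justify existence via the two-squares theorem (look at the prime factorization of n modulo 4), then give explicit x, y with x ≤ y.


Step 1: Factor n = 5353 = 53 · 101.
Step 2: Check the mod-4 condition on each prime factor: 53 ≡ 1 (mod 4), exponent 1; 101 ≡ 1 (mod 4), exponent 1.
All primes ≡ 3 (mod 4) appear to even exponent (or don't appear), so by the two-squares theorem n IS expressible as a sum of two squares.
Step 3: Build a representation. Here n = 53 · 101 is a product of primes ≡ 1 (mod 4). Each prime p ≡ 1 (mod 4) is itself a sum of two squares; find a² by testing p − a² for a perfect square:
  53: 53 − 1² = 52, 53 − 2² = 49 = 7² ⇒ 53 = 2² + 7².
  101: 101 − 1² = 100 = 10² ⇒ 101 = 1² + 10².
  Combine using the Brahmagupta–Fibonacci identity (a² + b²)(c² + d²) = (ac − bd)² + (ad + bc)² = (ac + bd)² + (ad − bc)²:
  53 · 101 = 5353: from (2² + 7²)(1² + 10²), take (2·1 − 7·10, 2·10 + 7·1) = (2 − 70, 20 + 7) = (-68, 27); dropping signs (only squares matter) gives (68, 27); check 68² + 27² = 4624 + 729 = 5353 ✓.
Step 4: Order so x ≤ y and verify: 27² + 68² = 729 + 4624 = 5353 = n. ✓

n = 5353 = 27² + 68² (one valid representation with x ≤ y).


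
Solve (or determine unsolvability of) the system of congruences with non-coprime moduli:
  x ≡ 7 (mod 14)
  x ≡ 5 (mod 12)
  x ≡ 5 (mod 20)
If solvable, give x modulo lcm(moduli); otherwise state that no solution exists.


Moduli 14, 12, 20 are not pairwise coprime, so CRT works modulo lcm(m_i) when all pairwise compatibility conditions hold.
Pairwise compatibility: gcd(m_i, m_j) must divide a_i - a_j for every pair.
Merge one congruence at a time:
  Start: x ≡ 7 (mod 14).
  Combine with x ≡ 5 (mod 12): gcd(14, 12) = 2; 5 - 7 = -2, which IS divisible by 2, so compatible.
    Write x = 7 + 14·t and substitute into x ≡ 5 (mod 12): 14·t ≡ 5 − 7 = -2 (mod 12).
    Divide the congruence (and modulus) by g = 2: 7·t ≡ -1 (mod 6).
    Reduce coefficients mod 6: 1·t ≡ 5 (mod 6).
    So t ≡ 5 (mod 6).
    Then x = 7 + 14·5 = 77, valid modulo lcm(14, 12) = 84: x ≡ 77 (mod 84).
  Combine with x ≡ 5 (mod 20): gcd(84, 20) = 4; 5 - 77 = -72, which IS divisible by 4, so compatible.
    Write x = 77 + 84·t and substitute into x ≡ 5 (mod 20): 84·t ≡ 5 − 77 = -72 (mod 20).
    Divide the congruence (and modulus) by g = 4: 21·t ≡ -18 (mod 5).
    Reduce coefficients mod 5: 1·t ≡ 2 (mod 5).
    So t ≡ 2 (mod 5).
    Then x = 77 + 84·2 = 245, valid modulo lcm(84, 20) = 420: x ≡ 245 (mod 420).
Verify: 245 mod 14 = 7, 245 mod 12 = 5, 245 mod 20 = 5.

x ≡ 245 (mod 420).
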